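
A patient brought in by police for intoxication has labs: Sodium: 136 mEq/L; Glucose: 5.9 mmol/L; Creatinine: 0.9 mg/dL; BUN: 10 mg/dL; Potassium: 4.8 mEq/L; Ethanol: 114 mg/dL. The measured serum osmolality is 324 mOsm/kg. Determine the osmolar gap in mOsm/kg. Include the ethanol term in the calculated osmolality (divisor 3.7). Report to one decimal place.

11.7 mOsm/kg

Calculated osmolality = 2·Na + glucose + BUN/2.8 + ethanol/3.7
= 2·136 + 5.9 + 10/2.8 + 114/3.7
= 272 + 5.90 + 3.57 + 30.81
= 312.28 mOsm/kg ≈ 312.3 mOsm/kg
Osmolar gap = measured − calculated = 324 − 312.3 = 11.7 mOsm/kg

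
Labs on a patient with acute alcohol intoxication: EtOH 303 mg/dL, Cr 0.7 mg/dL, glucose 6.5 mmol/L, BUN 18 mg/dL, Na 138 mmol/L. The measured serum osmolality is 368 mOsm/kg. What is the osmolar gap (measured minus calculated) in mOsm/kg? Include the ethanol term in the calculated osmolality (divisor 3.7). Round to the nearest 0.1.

Calculated osmolality = 2·Na + glucose + BUN/2.8 + ethanol/3.7
= 2·138 + 6.5 + 18/2.8 + 303/3.7
= 276 + 6.50 + 6.43 + 81.89
= 370.82 mOsm/kg ≈ 370.8 mOsm/kg
Osmolar gap = measured − calculated = 368 − 370.8 = -2.8 mOsm/kg

-2.8 mOsm/kg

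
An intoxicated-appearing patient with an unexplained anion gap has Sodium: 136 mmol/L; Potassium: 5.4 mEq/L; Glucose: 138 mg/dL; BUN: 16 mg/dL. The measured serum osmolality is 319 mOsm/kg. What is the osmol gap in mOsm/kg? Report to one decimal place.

Calculated osmolality = 2·Na + glucose/18 + BUN/2.8
= 2·136 + 138/18 + 16/2.8
= 272 + 7.67 + 5.71
= 285.38 mOsm/kg ≈ 285.4 mOsm/kg
Osmolar gap = measured − calculated = 319 − 285.4 = 33.6 mOsm/kg

33.6 mOsm/kg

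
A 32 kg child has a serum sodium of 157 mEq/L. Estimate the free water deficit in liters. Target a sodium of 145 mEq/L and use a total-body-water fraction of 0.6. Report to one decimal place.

1.6 L

TBW = 0.6 · 32 = 19.2 L
Free water deficit = TBW · (Na/145 − 1)
= 19.2 · (157/145 − 1)
= 19.2 · 0.0828
= 1.59 L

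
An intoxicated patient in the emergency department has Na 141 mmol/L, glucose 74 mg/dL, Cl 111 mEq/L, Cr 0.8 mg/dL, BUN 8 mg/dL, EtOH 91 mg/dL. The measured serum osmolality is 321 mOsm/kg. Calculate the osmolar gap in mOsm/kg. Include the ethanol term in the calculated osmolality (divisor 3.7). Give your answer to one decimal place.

7.4 mOsm/kg

Calculated osmolality = 2·Na + glucose/18 + BUN/2.8 + ethanol/3.7
= 2·141 + 74/18 + 8/2.8 + 91/3.7
= 282 + 4.11 + 2.86 + 24.59
= 313.56 mOsm/kg ≈ 313.6 mOsm/kg
Osmolar gap = measured − calculated = 321 − 313.6 = 7.4 mOsm/kg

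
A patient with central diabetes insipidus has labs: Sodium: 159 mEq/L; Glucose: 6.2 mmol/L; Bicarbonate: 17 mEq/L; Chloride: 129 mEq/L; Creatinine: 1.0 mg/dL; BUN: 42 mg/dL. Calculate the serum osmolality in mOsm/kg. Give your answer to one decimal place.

Calculated osmolality = 2·Na + glucose + BUN/2.8
= 2·159 + 6.2 + 42/2.8
= 318 + 6.20 + 15
= 339.2 mOsm/kg

339.2 mOsm/kg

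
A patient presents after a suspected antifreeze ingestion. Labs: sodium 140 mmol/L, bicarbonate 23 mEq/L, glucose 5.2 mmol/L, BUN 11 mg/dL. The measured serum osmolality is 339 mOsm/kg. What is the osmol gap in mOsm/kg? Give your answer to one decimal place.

Calculated osmolality = 2·Na + glucose + BUN/2.8
= 2·140 + 5.2 + 11/2.8
= 280 + 5.20 + 3.93
= 289.13 mOsm/kg ≈ 289.1 mOsm/kg
Osmolar gap = measured − calculated = 339 − 289.1 = 49.9 mOsm/kg

49.9 mOsm/kg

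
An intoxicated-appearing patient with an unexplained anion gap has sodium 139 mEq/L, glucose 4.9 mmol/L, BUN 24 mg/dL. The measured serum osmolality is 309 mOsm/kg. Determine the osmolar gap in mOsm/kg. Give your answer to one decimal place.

17.5 mOsm/kg

Calculated osmolality = 2·Na + glucose + BUN/2.8
= 2·139 + 4.9 + 24/2.8
= 278 + 4.90 + 8.57
= 291.47 mOsm/kg ≈ 291.5 mOsm/kg
Osmolar gap = measured − calculated = 309 − 291.5 = 17.5 mOsm/kg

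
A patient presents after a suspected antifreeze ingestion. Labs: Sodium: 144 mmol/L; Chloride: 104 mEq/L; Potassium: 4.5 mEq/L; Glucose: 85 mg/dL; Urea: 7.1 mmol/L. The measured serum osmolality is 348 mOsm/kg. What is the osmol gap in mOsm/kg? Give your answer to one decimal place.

Calculated osmolality = 2·Na + glucose/18 + urea
= 2·144 + 85/18 + 7.1
= 288 + 4.72 + 7.10
= 299.82 mOsm/kg ≈ 299.8 mOsm/kg
Osmolar gap = measured − calculated = 348 − 299.8 = 48.2 mOsm/kg

48.2 mOsm/kg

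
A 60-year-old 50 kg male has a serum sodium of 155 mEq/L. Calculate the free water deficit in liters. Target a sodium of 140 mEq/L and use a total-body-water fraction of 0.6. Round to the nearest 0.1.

TBW = 0.6 · 50 = 30 L
Free water deficit = TBW · (Na/140 − 1)
= 30 · (155/140 − 1)
= 30 · 0.1071
= 3.21 L

3.2 L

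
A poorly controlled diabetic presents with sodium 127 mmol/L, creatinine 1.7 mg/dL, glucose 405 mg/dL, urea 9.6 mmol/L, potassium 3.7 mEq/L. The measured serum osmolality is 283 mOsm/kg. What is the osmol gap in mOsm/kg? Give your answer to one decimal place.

Calculated osmolality = 2·Na + glucose/18 + urea
= 2·127 + 405/18 + 9.6
= 254 + 22.50 + 9.60
= 286.1 mOsm/kg ≈ 286.1 mOsm/kg
Osmolar gap = measured − calculated = 283 − 286.1 = -3.1 mOsm/kg

-3.1 mOsm/kg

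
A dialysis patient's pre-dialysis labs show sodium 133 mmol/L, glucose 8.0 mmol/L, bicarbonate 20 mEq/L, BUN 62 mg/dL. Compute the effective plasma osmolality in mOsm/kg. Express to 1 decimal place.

Effective osmolality excludes urea (freely permeant across cell membranes):
2·Na + glucose
= 2·133 + 8
= 266 + 8
= 274 mOsm/kg

274.0 mOsm/kg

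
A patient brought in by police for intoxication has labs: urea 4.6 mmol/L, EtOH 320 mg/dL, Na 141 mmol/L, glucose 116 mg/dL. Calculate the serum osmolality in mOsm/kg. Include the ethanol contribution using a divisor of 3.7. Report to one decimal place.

Calculated osmolality = 2·Na + glucose/18 + urea + ethanol/3.7
= 2·141 + 116/18 + 4.6 + 320/3.7
= 282 + 6.44 + 4.60 + 86.49
= 379.53 mOsm/kg

379.5 mOsm/kg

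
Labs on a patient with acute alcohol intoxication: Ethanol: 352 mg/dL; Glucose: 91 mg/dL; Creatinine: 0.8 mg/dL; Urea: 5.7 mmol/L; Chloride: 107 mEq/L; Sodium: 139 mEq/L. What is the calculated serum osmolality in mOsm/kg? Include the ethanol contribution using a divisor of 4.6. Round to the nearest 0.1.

365.3 mOsm/kg

Calculated osmolality = 2·Na + glucose/18 + urea + ethanol/4.6
= 2·139 + 91/18 + 5.7 + 352/4.6
= 278 + 5.06 + 5.70 + 76.52
= 365.28 mOsm/kg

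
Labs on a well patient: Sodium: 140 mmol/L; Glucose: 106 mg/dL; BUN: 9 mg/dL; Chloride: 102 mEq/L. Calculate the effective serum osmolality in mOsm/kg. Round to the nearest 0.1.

285.9 mOsm/kg

Effective osmolality excludes urea (freely permeant across cell membranes):
2·Na + glucose/18
= 2·140 + 106/18
= 280 + 5.89
= 285.89 mOsm/kg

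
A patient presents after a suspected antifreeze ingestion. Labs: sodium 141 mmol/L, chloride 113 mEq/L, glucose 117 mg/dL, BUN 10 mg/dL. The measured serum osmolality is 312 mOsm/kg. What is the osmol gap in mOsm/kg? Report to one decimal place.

19.9 mOsm/kg

Calculated osmolality = 2·Na + glucose/18 + BUN/2.8
= 2·141 + 117/18 + 10/2.8
= 282 + 6.50 + 3.57
= 292.07 mOsm/kg ≈ 292.1 mOsm/kg
Osmolar gap = measured − calculated = 312 − 292.1 = 19.9 mOsm/kg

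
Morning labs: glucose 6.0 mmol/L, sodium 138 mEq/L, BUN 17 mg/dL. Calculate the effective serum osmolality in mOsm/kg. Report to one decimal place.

Effective osmolality excludes urea (freely permeant across cell membranes):
2·Na + glucose
= 2·138 + 6
= 276 + 6
= 282 mOsm/kg

282.0 mOsm/kg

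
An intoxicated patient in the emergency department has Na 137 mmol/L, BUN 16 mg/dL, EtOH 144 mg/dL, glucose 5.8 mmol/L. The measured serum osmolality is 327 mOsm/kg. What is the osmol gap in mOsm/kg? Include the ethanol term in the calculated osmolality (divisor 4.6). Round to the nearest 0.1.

Calculated osmolality = 2·Na + glucose + BUN/2.8 + ethanol/4.6
= 2·137 + 5.8 + 16/2.8 + 144/4.6
= 274 + 5.80 + 5.71 + 31.30
= 316.81 mOsm/kg ≈ 316.8 mOsm/kg
Osmolar gap = measured − calculated = 327 − 316.8 = 10.2 mOsm/kg

10.2 mOsm/kg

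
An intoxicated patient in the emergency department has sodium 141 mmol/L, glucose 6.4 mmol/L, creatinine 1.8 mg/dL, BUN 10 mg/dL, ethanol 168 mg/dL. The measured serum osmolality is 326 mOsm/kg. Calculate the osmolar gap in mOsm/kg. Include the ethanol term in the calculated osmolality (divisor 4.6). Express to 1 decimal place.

Calculated osmolality = 2·Na + glucose + BUN/2.8 + ethanol/4.6
= 2·141 + 6.4 + 10/2.8 + 168/4.6
= 282 + 6.40 + 3.57 + 36.52
= 328.49 mOsm/kg ≈ 328.5 mOsm/kg
Osmolar gap = measured − calculated = 326 − 328.5 = -2.5 mOsm/kg

-2.5 mOsm/kg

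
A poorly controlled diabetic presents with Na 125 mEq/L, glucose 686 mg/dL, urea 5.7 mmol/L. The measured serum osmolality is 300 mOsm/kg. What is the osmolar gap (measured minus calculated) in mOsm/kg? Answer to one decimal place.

6.2 mOsm/kg

Calculated osmolality = 2·Na + glucose/18 + urea
= 2·125 + 686/18 + 5.7
= 250 + 38.11 + 5.70
= 293.81 mOsm/kg ≈ 293.8 mOsm/kg
Osmolar gap = measured − calculated = 300 − 293.8 = 6.2 mOsm/kg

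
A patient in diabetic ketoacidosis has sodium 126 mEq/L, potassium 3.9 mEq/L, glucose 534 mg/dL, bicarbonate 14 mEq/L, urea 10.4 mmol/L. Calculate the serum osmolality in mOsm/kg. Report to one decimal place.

Calculated osmolality = 2·Na + glucose/18 + urea
= 2·126 + 534/18 + 10.4
= 252 + 29.67 + 10.40
= 292.07 mOsm/kg

292.1 mOsm/kg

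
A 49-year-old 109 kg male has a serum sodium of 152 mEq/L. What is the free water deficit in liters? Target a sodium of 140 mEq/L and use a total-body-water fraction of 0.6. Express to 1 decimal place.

5.6 L

TBW = 0.6 · 109 = 65.4 L
Free water deficit = TBW · (Na/140 − 1)
= 65.4 · (152/140 − 1)
= 65.4 · 0.0857
= 5.6 L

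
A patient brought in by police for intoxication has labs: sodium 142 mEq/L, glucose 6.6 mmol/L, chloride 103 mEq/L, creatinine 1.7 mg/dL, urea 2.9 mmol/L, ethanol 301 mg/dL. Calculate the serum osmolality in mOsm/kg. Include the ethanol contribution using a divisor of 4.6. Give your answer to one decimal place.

358.9 mOsm/kg

Calculated osmolality = 2·Na + glucose + urea + ethanol/4.6
= 2·142 + 6.6 + 2.9 + 301/4.6
= 284 + 6.60 + 2.90 + 65.43
= 358.93 mOsm/kg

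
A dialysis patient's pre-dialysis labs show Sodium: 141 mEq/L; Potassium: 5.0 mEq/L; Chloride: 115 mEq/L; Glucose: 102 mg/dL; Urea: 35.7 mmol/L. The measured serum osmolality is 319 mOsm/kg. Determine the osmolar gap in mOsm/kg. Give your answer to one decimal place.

-4.4 mOsm/kg

Calculated osmolality = 2·Na + glucose/18 + urea
= 2·141 + 102/18 + 35.7
= 282 + 5.67 + 35.70
= 323.37 mOsm/kg ≈ 323.4 mOsm/kg
Osmolar gap = measured − calculated = 319 − 323.4 = -4.4 mOsm/kg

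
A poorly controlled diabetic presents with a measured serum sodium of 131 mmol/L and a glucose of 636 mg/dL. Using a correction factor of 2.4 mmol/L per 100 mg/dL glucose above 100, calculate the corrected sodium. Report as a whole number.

Corrected Na = measured Na + 2.4 · (glucose − 100)/100
= 131 + 2.4 · (636 − 100)/100
= 131 + 12.9
= 143.9 mmol/L

144 mmol/L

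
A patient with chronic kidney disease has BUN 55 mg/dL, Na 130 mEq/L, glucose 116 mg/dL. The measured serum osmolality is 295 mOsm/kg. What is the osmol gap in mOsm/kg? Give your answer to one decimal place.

8.9 mOsm/kg

Calculated osmolality = 2·Na + glucose/18 + BUN/2.8
= 2·130 + 116/18 + 55/2.8
= 260 + 6.44 + 19.64
= 286.08 mOsm/kg ≈ 286.1 mOsm/kg
Osmolar gap = measured − calculated = 295 − 286.1 = 8.9 mOsm/kg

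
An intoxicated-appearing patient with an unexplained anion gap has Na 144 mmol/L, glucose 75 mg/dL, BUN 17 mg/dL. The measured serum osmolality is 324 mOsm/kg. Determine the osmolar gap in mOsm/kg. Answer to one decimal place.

Calculated osmolality = 2·Na + glucose/18 + BUN/2.8
= 2·144 + 75/18 + 17/2.8
= 288 + 4.17 + 6.07
= 298.24 mOsm/kg ≈ 298.2 mOsm/kg
Osmolar gap = measured − calculated = 324 − 298.2 = 25.8 mOsm/kg

25.8 mOsm/kg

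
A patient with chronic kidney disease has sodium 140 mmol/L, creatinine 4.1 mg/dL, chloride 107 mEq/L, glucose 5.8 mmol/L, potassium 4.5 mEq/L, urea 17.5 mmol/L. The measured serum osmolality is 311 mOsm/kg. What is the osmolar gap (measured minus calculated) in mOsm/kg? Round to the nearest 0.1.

Calculated osmolality = 2·Na + glucose + urea
= 2·140 + 5.8 + 17.5
= 280 + 5.80 + 17.50
= 303.3 mOsm/kg ≈ 303.3 mOsm/kg
Osmolar gap = measured − calculated = 311 − 303.3 = 7.7 mOsm/kg

7.7 mOsm/kg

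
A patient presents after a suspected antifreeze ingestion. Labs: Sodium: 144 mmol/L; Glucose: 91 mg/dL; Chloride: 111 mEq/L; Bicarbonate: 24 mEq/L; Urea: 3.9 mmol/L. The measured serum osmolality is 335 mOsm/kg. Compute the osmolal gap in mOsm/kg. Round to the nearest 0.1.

Calculated osmolality = 2·Na + glucose/18 + urea
= 2·144 + 91/18 + 3.9
= 288 + 5.06 + 3.90
= 296.96 mOsm/kg ≈ 297.0 mOsm/kg
Osmolar gap = measured − calculated = 335 − 297.0 = 38.0 mOsm/kg

38.0 mOsm/kg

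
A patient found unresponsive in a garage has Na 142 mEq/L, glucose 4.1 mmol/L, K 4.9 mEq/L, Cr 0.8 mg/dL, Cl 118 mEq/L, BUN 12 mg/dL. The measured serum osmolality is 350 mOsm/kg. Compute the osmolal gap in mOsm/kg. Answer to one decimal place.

57.6 mOsm/kg

Calculated osmolality = 2·Na + glucose + BUN/2.8
= 2·142 + 4.1 + 12/2.8
= 284 + 4.10 + 4.29
= 292.39 mOsm/kg ≈ 292.4 mOsm/kg
Osmolar gap = measured − calculated = 350 − 292.4 = 57.6 mOsm/kg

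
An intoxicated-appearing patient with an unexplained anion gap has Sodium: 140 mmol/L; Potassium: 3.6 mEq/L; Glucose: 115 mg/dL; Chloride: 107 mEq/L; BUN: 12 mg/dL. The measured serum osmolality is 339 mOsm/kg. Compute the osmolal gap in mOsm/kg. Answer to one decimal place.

Calculated osmolality = 2·Na + glucose/18 + BUN/2.8
= 2·140 + 115/18 + 12/2.8
= 280 + 6.39 + 4.29
= 290.68 mOsm/kg ≈ 290.7 mOsm/kg
Osmolar gap = measured − calculated = 339 − 290.7 = 48.3 mOsm/kg

48.3 mOsm/kg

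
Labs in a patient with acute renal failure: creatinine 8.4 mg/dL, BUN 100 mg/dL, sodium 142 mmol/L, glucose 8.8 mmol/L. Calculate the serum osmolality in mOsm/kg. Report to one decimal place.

Calculated osmolality = 2·Na + glucose + BUN/2.8
= 2·142 + 8.8 + 100/2.8
= 284 + 8.80 + 35.71
= 328.51 mOsm/kg

328.5 mOsm/kg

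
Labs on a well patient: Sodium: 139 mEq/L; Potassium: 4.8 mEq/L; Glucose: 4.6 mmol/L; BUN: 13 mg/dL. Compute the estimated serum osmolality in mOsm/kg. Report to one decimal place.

287.2 mOsm/kg

Calculated osmolality = 2·Na + glucose + BUN/2.8
= 2·139 + 4.6 + 13/2.8
= 278 + 4.60 + 4.64
= 287.24 mOsm/kg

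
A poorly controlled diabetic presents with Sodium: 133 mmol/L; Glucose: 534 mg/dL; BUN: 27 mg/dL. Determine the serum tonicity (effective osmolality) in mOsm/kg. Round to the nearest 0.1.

Effective osmolality excludes urea (freely permeant across cell membranes):
2·Na + glucose/18
= 2·133 + 534/18
= 266 + 29.67
= 295.67 mOsm/kg

295.7 mOsm/kg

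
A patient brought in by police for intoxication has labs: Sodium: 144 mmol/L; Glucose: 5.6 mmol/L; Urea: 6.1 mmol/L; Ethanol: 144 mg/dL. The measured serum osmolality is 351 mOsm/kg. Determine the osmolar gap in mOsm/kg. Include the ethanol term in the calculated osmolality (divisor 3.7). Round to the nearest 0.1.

Calculated osmolality = 2·Na + glucose + urea + ethanol/3.7
= 2·144 + 5.6 + 6.1 + 144/3.7
= 288 + 5.60 + 6.10 + 38.92
= 338.62 mOsm/kg ≈ 338.6 mOsm/kg
Osmolar gap = measured − calculated = 351 − 338.6 = 12.4 mOsm/kg

12.4 mOsm/kg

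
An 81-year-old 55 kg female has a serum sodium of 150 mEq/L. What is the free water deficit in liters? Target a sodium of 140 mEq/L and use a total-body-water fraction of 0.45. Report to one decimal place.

TBW = 0.45 · 55 = 24.75 L
Free water deficit = TBW · (Na/140 − 1)
= 24.75 · (150/140 − 1)
= 24.75 · 0.0714
= 1.77 L

1.8 L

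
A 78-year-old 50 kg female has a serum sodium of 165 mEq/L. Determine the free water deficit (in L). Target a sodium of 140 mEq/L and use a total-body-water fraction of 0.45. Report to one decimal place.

4.0 L

TBW = 0.45 · 50 = 22.5 L
Free water deficit = TBW · (Na/140 − 1)
= 22.5 · (165/140 − 1)
= 22.5 · 0.1786
= 4.02 L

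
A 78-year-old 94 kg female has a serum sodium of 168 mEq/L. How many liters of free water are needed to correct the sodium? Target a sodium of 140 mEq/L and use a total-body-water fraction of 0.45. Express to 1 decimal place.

TBW = 0.45 · 94 = 42.3 L
Free water deficit = TBW · (Na/140 − 1)
= 42.3 · (168/140 − 1)
= 42.3 · 0.2
= 8.46 L

8.5 L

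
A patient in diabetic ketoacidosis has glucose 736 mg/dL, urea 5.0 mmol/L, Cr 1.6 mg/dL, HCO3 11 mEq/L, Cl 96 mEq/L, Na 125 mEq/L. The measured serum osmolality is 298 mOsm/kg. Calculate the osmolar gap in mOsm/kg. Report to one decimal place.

Calculated osmolality = 2·Na + glucose/18 + urea
= 2·125 + 736/18 + 5
= 250 + 40.89 + 5
= 295.89 mOsm/kg ≈ 295.9 mOsm/kg
Osmolar gap = measured − calculated = 298 − 295.9 = 2.1 mOsm/kg

2.1 mOsm/kg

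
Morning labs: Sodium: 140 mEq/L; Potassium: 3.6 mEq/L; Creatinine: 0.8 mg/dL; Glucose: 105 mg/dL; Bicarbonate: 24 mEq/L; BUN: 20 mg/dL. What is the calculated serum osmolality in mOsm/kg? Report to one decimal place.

293.0 mOsm/kg

Calculated osmolality = 2·Na + glucose/18 + BUN/2.8
= 2·140 + 105/18 + 20/2.8
= 280 + 5.83 + 7.14
= 292.97 mOsm/kg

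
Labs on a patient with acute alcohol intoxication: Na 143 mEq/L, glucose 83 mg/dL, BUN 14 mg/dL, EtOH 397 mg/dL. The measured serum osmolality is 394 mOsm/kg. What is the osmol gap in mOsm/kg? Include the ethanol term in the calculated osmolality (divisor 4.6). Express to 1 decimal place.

Calculated osmolality = 2·Na + glucose/18 + BUN/2.8 + ethanol/4.6
= 2·143 + 83/18 + 14/2.8 + 397/4.6
= 286 + 4.61 + 5 + 86.30
= 381.91 mOsm/kg ≈ 381.9 mOsm/kg
Osmolar gap = measured − calculated = 394 − 381.9 = 12.1 mOsm/kg

12.1 mOsm/kg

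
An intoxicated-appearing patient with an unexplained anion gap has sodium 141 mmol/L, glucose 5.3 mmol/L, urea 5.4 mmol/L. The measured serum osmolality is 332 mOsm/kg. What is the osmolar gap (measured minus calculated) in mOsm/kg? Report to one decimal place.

39.3 mOsm/kg

Calculated osmolality = 2·Na + glucose + urea
= 2·141 + 5.3 + 5.4
= 282 + 5.30 + 5.40
= 292.7 mOsm/kg ≈ 292.7 mOsm/kg
Osmolar gap = measured − calculated = 332 − 292.7 = 39.3 mOsm/kg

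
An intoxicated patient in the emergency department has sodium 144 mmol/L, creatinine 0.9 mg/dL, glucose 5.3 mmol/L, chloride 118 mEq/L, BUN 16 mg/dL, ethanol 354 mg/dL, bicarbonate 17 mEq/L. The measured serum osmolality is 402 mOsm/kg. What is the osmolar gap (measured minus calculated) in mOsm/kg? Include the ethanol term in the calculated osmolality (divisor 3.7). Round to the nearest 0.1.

7.3 mOsm/kg

Calculated osmolality = 2·Na + glucose + BUN/2.8 + ethanol/3.7
= 2·144 + 5.3 + 16/2.8 + 354/3.7
= 288 + 5.30 + 5.71 + 95.68
= 394.69 mOsm/kg ≈ 394.7 mOsm/kg
Osmolar gap = measured − calculated = 402 − 394.7 = 7.3 mOsm/kg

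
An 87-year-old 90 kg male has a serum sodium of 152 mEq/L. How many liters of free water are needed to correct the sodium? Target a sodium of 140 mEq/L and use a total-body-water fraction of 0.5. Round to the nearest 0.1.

TBW = 0.5 · 90 = 45 L
Free water deficit = TBW · (Na/140 − 1)
= 45 · (152/140 − 1)
= 45 · 0.0857
= 3.86 L

3.9 L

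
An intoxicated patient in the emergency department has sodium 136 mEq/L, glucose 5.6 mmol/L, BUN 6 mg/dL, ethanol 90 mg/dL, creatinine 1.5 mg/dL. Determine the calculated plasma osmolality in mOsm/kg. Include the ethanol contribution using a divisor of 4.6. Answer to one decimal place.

Calculated osmolality = 2·Na + glucose + BUN/2.8 + ethanol/4.6
= 2·136 + 5.6 + 6/2.8 + 90/4.6
= 272 + 5.60 + 2.14 + 19.57
= 299.31 mOsm/kg

299.3 mOsm/kg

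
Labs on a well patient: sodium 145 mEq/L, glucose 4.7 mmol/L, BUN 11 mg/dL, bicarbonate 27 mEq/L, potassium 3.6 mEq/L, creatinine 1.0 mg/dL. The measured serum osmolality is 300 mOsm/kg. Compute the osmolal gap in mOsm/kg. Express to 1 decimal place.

Calculated osmolality = 2·Na + glucose + BUN/2.8
= 2·145 + 4.7 + 11/2.8
= 290 + 4.70 + 3.93
= 298.63 mOsm/kg ≈ 298.6 mOsm/kg
Osmolar gap = measured − calculated = 300 − 298.6 = 1.4 mOsm/kg

1.4 mOsm/kg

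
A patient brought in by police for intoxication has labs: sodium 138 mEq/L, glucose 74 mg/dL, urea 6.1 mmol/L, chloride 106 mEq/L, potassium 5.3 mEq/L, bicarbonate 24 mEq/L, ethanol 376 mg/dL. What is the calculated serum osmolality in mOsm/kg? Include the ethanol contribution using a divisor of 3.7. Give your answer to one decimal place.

Calculated osmolality = 2·Na + glucose/18 + urea + ethanol/3.7
= 2·138 + 74/18 + 6.1 + 376/3.7
= 276 + 4.11 + 6.10 + 101.62
= 387.83 mOsm/kg

387.8 mOsm/kg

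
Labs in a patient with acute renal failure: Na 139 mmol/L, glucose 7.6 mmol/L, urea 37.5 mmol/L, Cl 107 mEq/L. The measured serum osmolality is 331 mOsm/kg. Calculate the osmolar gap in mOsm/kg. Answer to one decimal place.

Calculated osmolality = 2·Na + glucose + urea
= 2·139 + 7.6 + 37.5
= 278 + 7.60 + 37.50
= 323.1 mOsm/kg ≈ 323.1 mOsm/kg
Osmolar gap = measured − calculated = 331 − 323.1 = 7.9 mOsm/kg

7.9 mOsm/kg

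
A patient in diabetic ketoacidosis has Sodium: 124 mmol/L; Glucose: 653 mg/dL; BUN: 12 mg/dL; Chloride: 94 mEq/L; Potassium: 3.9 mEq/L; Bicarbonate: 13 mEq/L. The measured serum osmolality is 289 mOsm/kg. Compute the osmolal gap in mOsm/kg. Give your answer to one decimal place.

Calculated osmolality = 2·Na + glucose/18 + BUN/2.8
= 2·124 + 653/18 + 12/2.8
= 248 + 36.28 + 4.29
= 288.57 mOsm/kg ≈ 288.6 mOsm/kg
Osmolar gap = measured − calculated = 289 − 288.6 = 0.4 mOsm/kg

0.4 mOsm/kg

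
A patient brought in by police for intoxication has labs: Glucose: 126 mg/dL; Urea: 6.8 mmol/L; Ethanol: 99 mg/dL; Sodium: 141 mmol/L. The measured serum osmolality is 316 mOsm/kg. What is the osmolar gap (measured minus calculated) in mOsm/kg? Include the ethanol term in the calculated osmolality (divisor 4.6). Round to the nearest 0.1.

-1.3 mOsm/kg

Calculated osmolality = 2·Na + glucose/18 + urea + ethanol/4.6
= 2·141 + 126/18 + 6.8 + 99/4.6
= 282 + 7 + 6.80 + 21.52
= 317.32 mOsm/kg ≈ 317.3 mOsm/kg
Osmolar gap = measured − calculated = 316 − 317.3 = -1.3 mOsm/kg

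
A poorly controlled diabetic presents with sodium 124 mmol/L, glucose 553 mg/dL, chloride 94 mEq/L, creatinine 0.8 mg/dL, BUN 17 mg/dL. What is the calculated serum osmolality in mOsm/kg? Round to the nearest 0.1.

284.8 mOsm/kg

Calculated osmolality = 2·Na + glucose/18 + BUN/2.8
= 2·124 + 553/18 + 17/2.8
= 248 + 30.72 + 6.07
= 284.79 mOsm/kg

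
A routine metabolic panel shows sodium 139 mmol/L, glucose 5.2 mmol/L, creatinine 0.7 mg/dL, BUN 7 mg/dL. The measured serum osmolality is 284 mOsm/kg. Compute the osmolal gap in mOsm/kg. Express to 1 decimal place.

Calculated osmolality = 2·Na + glucose + BUN/2.8
= 2·139 + 5.2 + 7/2.8
= 278 + 5.20 + 2.50
= 285.7 mOsm/kg ≈ 285.7 mOsm/kg
Osmolar gap = measured − calculated = 284 − 285.7 = -1.7 mOsm/kg

-1.7 mOsm/kg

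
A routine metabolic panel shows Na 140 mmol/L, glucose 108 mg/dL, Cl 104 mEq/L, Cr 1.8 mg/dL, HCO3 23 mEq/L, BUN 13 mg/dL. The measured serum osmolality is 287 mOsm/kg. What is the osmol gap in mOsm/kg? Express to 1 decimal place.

-3.6 mOsm/kg

Calculated osmolality = 2·Na + glucose/18 + BUN/2.8
= 2·140 + 108/18 + 13/2.8
= 280 + 6 + 4.64
= 290.64 mOsm/kg ≈ 290.6 mOsm/kg
Osmolar gap = measured − calculated = 287 − 290.6 = -3.6 mOsm/kg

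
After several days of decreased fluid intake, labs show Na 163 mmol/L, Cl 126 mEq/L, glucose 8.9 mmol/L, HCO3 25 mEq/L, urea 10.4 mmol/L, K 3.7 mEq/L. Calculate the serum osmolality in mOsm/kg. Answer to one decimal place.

345.3 mOsm/kg

Calculated osmolality = 2·Na + glucose + urea
= 2·163 + 8.9 + 10.4
= 326 + 8.90 + 10.40
= 345.3 mOsm/kg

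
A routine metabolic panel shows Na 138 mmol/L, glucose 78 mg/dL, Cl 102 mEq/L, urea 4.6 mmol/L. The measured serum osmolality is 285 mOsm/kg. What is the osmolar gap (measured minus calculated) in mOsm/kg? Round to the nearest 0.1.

Calculated osmolality = 2·Na + glucose/18 + urea
= 2·138 + 78/18 + 4.6
= 276 + 4.33 + 4.60
= 284.93 mOsm/kg ≈ 284.9 mOsm/kg
Osmolar gap = measured − calculated = 285 − 284.9 = 0.1 mOsm/kg

0.1 mOsm/kg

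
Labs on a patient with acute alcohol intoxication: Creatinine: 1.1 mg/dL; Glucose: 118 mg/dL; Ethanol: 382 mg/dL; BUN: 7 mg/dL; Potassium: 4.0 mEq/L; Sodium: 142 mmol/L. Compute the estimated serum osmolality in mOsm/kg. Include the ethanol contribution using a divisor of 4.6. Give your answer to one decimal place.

Calculated osmolality = 2·Na + glucose/18 + BUN/2.8 + ethanol/4.6
= 2·142 + 118/18 + 7/2.8 + 382/4.6
= 284 + 6.56 + 2.50 + 83.04
= 376.1 mOsm/kg

376.1 mOsm/kg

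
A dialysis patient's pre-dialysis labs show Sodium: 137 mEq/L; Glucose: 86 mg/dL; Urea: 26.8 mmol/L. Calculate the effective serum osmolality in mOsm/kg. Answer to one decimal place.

278.8 mOsm/kg

Effective osmolality excludes urea (freely permeant across cell membranes):
2·Na + glucose/18
= 2·137 + 86/18
= 274 + 4.78
= 278.78 mOsm/kg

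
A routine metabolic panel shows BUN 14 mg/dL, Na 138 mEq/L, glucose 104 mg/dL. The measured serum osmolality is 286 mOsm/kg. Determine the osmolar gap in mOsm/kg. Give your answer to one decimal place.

-0.8 mOsm/kg

Calculated osmolality = 2·Na + glucose/18 + BUN/2.8
= 2·138 + 104/18 + 14/2.8
= 276 + 5.78 + 5
= 286.78 mOsm/kg ≈ 286.8 mOsm/kg
Osmolar gap = measured − calculated = 286 − 286.8 = -0.8 mOsm/kg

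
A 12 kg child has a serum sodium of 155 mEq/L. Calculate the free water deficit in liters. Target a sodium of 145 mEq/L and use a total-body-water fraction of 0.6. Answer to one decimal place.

TBW = 0.6 · 12 = 7.2 L
Free water deficit = TBW · (Na/145 − 1)
= 7.2 · (155/145 − 1)
= 7.2 · 0.069
= 0.5 L

0.5 L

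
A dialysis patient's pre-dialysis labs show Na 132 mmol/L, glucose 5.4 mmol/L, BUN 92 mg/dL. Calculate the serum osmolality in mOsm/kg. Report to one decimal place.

302.3 mOsm/kg

Calculated osmolality = 2·Na + glucose + BUN/2.8
= 2·132 + 5.4 + 92/2.8
= 264 + 5.40 + 32.86
= 302.26 mOsm/kg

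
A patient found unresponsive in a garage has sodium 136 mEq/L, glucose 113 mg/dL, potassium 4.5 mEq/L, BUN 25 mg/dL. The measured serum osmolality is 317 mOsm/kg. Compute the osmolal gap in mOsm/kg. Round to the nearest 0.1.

Calculated osmolality = 2·Na + glucose/18 + BUN/2.8
= 2·136 + 113/18 + 25/2.8
= 272 + 6.28 + 8.93
= 287.21 mOsm/kg ≈ 287.2 mOsm/kg
Osmolar gap = measured − calculated = 317 − 287.2 = 29.8 mOsm/kg

29.8 mOsm/kg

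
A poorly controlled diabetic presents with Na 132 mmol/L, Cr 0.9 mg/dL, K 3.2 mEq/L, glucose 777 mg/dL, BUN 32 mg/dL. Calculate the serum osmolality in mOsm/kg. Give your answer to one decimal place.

318.6 mOsm/kg

Calculated osmolality = 2·Na + glucose/18 + BUN/2.8
= 2·132 + 777/18 + 32/2.8
= 264 + 43.17 + 11.43
= 318.6 mOsm/kg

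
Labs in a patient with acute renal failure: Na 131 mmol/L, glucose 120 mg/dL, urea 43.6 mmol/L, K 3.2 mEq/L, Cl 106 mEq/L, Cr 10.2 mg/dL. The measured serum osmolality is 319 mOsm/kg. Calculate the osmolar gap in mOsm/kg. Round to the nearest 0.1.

6.7 mOsm/kg

Calculated osmolality = 2·Na + glucose/18 + urea
= 2·131 + 120/18 + 43.6
= 262 + 6.67 + 43.60
= 312.27 mOsm/kg ≈ 312.3 mOsm/kg
Osmolar gap = measured − calculated = 319 − 312.3 = 6.7 mOsm/kg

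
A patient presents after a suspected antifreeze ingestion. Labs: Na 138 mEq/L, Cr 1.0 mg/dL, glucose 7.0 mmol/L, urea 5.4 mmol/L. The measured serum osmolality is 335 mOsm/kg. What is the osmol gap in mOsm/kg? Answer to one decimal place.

46.6 mOsm/kg

Calculated osmolality = 2·Na + glucose + urea
= 2·138 + 7 + 5.4
= 276 + 7 + 5.40
= 288.4 mOsm/kg ≈ 288.4 mOsm/kg
Osmolar gap = measured − calculated = 335 − 288.4 = 46.6 mOsm/kg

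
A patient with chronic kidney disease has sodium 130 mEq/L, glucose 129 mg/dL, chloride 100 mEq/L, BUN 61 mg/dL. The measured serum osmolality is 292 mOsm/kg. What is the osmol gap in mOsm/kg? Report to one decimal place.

Calculated osmolality = 2·Na + glucose/18 + BUN/2.8
= 2·130 + 129/18 + 61/2.8
= 260 + 7.17 + 21.79
= 288.96 mOsm/kg ≈ 289.0 mOsm/kg
Osmolar gap = measured − calculated = 292 − 289.0 = 3.0 mOsm/kg

3.0 mOsm/kg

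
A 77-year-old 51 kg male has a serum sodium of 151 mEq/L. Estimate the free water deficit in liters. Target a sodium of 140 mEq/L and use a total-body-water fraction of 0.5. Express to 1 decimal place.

TBW = 0.5 · 51 = 25.5 L
Free water deficit = TBW · (Na/140 − 1)
= 25.5 · (151/140 − 1)
= 25.5 · 0.0786
= 2 L

2.0 L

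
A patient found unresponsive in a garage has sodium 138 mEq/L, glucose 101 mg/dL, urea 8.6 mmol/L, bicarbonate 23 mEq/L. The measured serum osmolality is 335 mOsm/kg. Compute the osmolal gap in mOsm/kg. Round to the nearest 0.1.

Calculated osmolality = 2·Na + glucose/18 + urea
= 2·138 + 101/18 + 8.6
= 276 + 5.61 + 8.60
= 290.21 mOsm/kg ≈ 290.2 mOsm/kg
Osmolar gap = measured − calculated = 335 − 290.2 = 44.8 mOsm/kg

44.8 mOsm/kg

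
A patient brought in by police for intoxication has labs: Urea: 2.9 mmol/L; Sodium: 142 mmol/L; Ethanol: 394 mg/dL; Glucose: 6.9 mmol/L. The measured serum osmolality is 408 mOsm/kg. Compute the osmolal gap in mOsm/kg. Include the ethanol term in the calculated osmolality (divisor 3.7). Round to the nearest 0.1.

7.7 mOsm/kg

Calculated osmolality = 2·Na + glucose + urea + ethanol/3.7
= 2·142 + 6.9 + 2.9 + 394/3.7
= 284 + 6.90 + 2.90 + 106.49
= 400.29 mOsm/kg ≈ 400.3 mOsm/kg
Osmolar gap = measured − calculated = 408 − 400.3 = 7.7 mOsm/kg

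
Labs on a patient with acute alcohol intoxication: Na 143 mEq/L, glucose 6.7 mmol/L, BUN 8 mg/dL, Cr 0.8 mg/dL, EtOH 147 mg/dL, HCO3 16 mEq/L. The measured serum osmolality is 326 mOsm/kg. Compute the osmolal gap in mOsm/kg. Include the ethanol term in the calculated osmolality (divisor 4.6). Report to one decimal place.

Calculated osmolality = 2·Na + glucose + BUN/2.8 + ethanol/4.6
= 2·143 + 6.7 + 8/2.8 + 147/4.6
= 286 + 6.70 + 2.86 + 31.96
= 327.52 mOsm/kg ≈ 327.5 mOsm/kg
Osmolar gap = measured − calculated = 326 − 327.5 = -1.5 mOsm/kg

-1.5 mOsm/kg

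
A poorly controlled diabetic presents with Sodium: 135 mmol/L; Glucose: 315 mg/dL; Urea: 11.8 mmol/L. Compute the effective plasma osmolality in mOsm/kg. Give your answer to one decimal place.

287.5 mOsm/kg

Effective osmolality excludes urea (freely permeant across cell membranes):
2·Na + glucose/18
= 2·135 + 315/18
= 270 + 17.5
= 287.5 mOsm/kg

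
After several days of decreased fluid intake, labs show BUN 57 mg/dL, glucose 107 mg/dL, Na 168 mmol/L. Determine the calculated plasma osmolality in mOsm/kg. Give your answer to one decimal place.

362.3 mOsm/kg

Calculated osmolality = 2·Na + glucose/18 + BUN/2.8
= 2·168 + 107/18 + 57/2.8
= 336 + 5.94 + 20.36
= 362.3 mOsm/kg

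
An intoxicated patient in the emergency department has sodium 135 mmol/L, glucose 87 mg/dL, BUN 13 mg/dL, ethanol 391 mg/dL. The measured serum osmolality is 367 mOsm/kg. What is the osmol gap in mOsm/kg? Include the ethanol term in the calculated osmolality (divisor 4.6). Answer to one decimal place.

2.5 mOsm/kg

Calculated osmolality = 2·Na + glucose/18 + BUN/2.8 + ethanol/4.6
= 2·135 + 87/18 + 13/2.8 + 391/4.6
= 270 + 4.83 + 4.64 + 85
= 364.47 mOsm/kg ≈ 364.5 mOsm/kg
Osmolar gap = measured − calculated = 367 − 364.5 = 2.5 mOsm/kg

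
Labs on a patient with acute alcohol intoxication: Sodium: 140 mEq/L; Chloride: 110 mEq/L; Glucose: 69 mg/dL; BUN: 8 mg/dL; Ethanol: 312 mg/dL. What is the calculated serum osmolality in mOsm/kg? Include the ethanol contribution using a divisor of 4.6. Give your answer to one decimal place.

354.5 mOsm/kg

Calculated osmolality = 2·Na + glucose/18 + BUN/2.8 + ethanol/4.6
= 2·140 + 69/18 + 8/2.8 + 312/4.6
= 280 + 3.83 + 2.86 + 67.83
= 354.52 mOsm/kg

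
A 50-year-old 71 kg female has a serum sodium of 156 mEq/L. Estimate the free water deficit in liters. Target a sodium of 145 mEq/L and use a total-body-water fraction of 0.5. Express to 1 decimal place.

2.7 L

TBW = 0.5 · 71 = 35.5 L
Free water deficit = TBW · (Na/145 − 1)
= 35.5 · (156/145 − 1)
= 35.5 · 0.0759
= 2.69 L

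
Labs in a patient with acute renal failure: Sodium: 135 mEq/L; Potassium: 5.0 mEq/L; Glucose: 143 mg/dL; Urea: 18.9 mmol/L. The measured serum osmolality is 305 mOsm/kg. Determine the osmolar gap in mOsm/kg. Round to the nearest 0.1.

8.2 mOsm/kg

Calculated osmolality = 2·Na + glucose/18 + urea
= 2·135 + 143/18 + 18.9
= 270 + 7.94 + 18.90
= 296.84 mOsm/kg ≈ 296.8 mOsm/kg
Osmolar gap = measured − calculated = 305 − 296.8 = 8.2 mOsm/kg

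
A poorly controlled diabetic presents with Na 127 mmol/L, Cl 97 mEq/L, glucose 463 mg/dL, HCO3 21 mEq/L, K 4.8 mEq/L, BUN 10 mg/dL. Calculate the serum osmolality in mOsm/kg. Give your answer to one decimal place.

Calculated osmolality = 2·Na + glucose/18 + BUN/2.8
= 2·127 + 463/18 + 10/2.8
= 254 + 25.72 + 3.57
= 283.29 mOsm/kg

283.3 mOsm/kg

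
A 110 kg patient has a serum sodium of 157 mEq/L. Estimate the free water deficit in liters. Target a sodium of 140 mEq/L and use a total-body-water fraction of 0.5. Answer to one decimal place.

TBW = 0.5 · 110 = 55 L
Free water deficit = TBW · (Na/140 − 1)
= 55 · (157/140 − 1)
= 55 · 0.1214
= 6.68 L

6.7 L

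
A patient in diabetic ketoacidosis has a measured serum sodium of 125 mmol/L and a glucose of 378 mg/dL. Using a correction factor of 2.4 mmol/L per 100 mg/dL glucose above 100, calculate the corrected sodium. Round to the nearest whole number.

132 mmol/L

Corrected Na = measured Na + 2.4 · (glucose − 100)/100
= 125 + 2.4 · (378 − 100)/100
= 125 + 6.7
= 131.7 mmol/L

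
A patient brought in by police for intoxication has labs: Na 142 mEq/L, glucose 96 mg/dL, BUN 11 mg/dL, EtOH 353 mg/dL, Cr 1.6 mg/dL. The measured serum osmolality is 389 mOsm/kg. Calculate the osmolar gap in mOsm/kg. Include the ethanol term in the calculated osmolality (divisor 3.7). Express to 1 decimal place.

Calculated osmolality = 2·Na + glucose/18 + BUN/2.8 + ethanol/3.7
= 2·142 + 96/18 + 11/2.8 + 353/3.7
= 284 + 5.33 + 3.93 + 95.41
= 388.67 mOsm/kg ≈ 388.7 mOsm/kg
Osmolar gap = measured − calculated = 389 − 388.7 = 0.3 mOsm/kg

0.3 mOsm/kg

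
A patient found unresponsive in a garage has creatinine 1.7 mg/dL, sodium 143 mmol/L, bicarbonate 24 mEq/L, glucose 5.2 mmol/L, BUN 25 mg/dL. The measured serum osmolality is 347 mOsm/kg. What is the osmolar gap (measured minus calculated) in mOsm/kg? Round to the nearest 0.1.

Calculated osmolality = 2·Na + glucose + BUN/2.8
= 2·143 + 5.2 + 25/2.8
= 286 + 5.20 + 8.93
= 300.13 mOsm/kg ≈ 300.1 mOsm/kg
Osmolar gap = measured − calculated = 347 − 300.1 = 46.9 mOsm/kg

46.9 mOsm/kg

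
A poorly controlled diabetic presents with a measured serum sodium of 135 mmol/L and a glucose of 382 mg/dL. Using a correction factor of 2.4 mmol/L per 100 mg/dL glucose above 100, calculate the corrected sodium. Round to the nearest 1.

142 mmol/L

Corrected Na = measured Na + 2.4 · (glucose − 100)/100
= 135 + 2.4 · (382 − 100)/100
= 135 + 6.8
= 141.8 mmol/L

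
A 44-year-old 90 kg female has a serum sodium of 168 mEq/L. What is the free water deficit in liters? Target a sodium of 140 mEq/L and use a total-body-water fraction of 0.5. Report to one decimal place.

TBW = 0.5 · 90 = 45 L
Free water deficit = TBW · (Na/140 − 1)
= 45 · (168/140 − 1)
= 45 · 0.2
= 9 L

9.0 L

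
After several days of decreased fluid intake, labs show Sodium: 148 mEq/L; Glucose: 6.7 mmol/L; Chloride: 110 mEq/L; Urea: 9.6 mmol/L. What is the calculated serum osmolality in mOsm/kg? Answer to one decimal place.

Calculated osmolality = 2·Na + glucose + urea
= 2·148 + 6.7 + 9.6
= 296 + 6.70 + 9.60
= 312.3 mOsm/kg

312.3 mOsm/kg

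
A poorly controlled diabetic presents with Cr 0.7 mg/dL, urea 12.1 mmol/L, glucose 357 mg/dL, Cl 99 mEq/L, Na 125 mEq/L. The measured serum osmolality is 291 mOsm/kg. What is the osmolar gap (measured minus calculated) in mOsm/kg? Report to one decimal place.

Calculated osmolality = 2·Na + glucose/18 + urea
= 2·125 + 357/18 + 12.1
= 250 + 19.83 + 12.10
= 281.93 mOsm/kg ≈ 281.9 mOsm/kg
Osmolar gap = measured − calculated = 291 − 281.9 = 9.1 mOsm/kg

9.1 mOsm/kg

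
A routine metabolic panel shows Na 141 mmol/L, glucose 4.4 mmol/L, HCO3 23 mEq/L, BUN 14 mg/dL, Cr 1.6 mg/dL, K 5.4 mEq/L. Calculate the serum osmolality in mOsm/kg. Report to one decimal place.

291.4 mOsm/kg

Calculated osmolality = 2·Na + glucose + BUN/2.8
= 2·141 + 4.4 + 14/2.8
= 282 + 4.40 + 5
= 291.4 mOsm/kg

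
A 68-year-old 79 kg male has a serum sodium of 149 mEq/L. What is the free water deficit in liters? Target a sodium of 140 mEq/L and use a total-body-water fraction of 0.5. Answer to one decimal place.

TBW = 0.5 · 79 = 39.5 L
Free water deficit = TBW · (Na/140 − 1)
= 39.5 · (149/140 − 1)
= 39.5 · 0.0643
= 2.54 L

2.5 L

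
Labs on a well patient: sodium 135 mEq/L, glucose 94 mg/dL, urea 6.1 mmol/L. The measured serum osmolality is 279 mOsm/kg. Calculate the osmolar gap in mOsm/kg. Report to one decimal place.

Calculated osmolality = 2·Na + glucose/18 + urea
= 2·135 + 94/18 + 6.1
= 270 + 5.22 + 6.10
= 281.32 mOsm/kg ≈ 281.3 mOsm/kg
Osmolar gap = measured − calculated = 279 − 281.3 = -2.3 mOsm/kg

-2.3 mOsm/kg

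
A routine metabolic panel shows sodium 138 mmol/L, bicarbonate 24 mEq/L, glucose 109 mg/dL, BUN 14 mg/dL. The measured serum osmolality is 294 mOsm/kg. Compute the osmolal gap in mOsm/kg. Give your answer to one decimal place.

6.9 mOsm/kg

Calculated osmolality = 2·Na + glucose/18 + BUN/2.8
= 2·138 + 109/18 + 14/2.8
= 276 + 6.06 + 5
= 287.06 mOsm/kg ≈ 287.1 mOsm/kg
Osmolar gap = measured − calculated = 294 − 287.1 = 6.9 mOsm/kg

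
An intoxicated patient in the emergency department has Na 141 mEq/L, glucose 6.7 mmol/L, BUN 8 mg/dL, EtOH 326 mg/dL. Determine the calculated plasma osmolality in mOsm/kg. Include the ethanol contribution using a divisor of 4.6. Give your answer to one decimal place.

Calculated osmolality = 2·Na + glucose + BUN/2.8 + ethanol/4.6
= 2·141 + 6.7 + 8/2.8 + 326/4.6
= 282 + 6.70 + 2.86 + 70.87
= 362.43 mOsm/kg

362.4 mOsm/kg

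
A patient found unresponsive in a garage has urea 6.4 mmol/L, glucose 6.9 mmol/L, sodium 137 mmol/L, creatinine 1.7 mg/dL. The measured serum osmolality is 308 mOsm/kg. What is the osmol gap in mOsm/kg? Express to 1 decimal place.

20.7 mOsm/kg

Calculated osmolality = 2·Na + glucose + urea
= 2·137 + 6.9 + 6.4
= 274 + 6.90 + 6.40
= 287.3 mOsm/kg ≈ 287.3 mOsm/kg
Osmolar gap = measured − calculated = 308 − 287.3 = 20.7 mOsm/kg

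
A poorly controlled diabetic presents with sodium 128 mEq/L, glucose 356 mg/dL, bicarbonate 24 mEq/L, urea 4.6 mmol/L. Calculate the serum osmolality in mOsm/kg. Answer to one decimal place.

280.4 mOsm/kg

Calculated osmolality = 2·Na + glucose/18 + urea
= 2·128 + 356/18 + 4.6
= 256 + 19.78 + 4.60
= 280.38 mOsm/kg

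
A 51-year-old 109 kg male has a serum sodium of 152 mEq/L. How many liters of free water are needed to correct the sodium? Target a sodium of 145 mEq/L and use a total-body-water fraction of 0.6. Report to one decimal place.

3.2 L

TBW = 0.6 · 109 = 65.4 L
Free water deficit = TBW · (Na/145 − 1)
= 65.4 · (152/145 − 1)
= 65.4 · 0.0483
= 3.16 L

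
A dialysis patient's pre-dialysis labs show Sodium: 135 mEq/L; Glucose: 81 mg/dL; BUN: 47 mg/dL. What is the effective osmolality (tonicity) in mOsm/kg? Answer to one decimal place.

Effective osmolality excludes urea (freely permeant across cell membranes):
2·Na + glucose/18
= 2·135 + 81/18
= 270 + 4.5
= 274.5 mOsm/kg

274.5 mOsm/kg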